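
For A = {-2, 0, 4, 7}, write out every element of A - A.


A - A = {a - a' : a, a' ∈ A}.
Compute a - a' for each ordered pair (a, a'):
a = -2: -2--2=0, -2-0=-2, -2-4=-6, -2-7=-9
a = 0: 0--2=2, 0-0=0, 0-4=-4, 0-7=-7
a = 4: 4--2=6, 4-0=4, 4-4=0, 4-7=-3
a = 7: 7--2=9, 7-0=7, 7-4=3, 7-7=0
Collecting distinct values (and noting 0 appears from a-a):
A - A = {-9, -7, -6, -4, -3, -2, 0, 2, 3, 4, 6, 7, 9}
|A - A| = 13

A - A = {-9, -7, -6, -4, -3, -2, 0, 2, 3, 4, 6, 7, 9}


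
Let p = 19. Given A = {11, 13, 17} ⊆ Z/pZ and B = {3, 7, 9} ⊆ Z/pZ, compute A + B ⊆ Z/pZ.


Work in Z/19Z: reduce every sum a + b modulo 19.
Enumerate all 9 pairs:
a = 11: 11+3=14, 11+7=18, 11+9=1
a = 13: 13+3=16, 13+7=1, 13+9=3
a = 17: 17+3=1, 17+7=5, 17+9=7
Distinct residues collected: {1, 3, 5, 7, 14, 16, 18}
|A + B| = 7 (out of 19 total residues).

A + B = {1, 3, 5, 7, 14, 16, 18}


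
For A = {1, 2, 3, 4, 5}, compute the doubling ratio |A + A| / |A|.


|A| = 5.
Compute A + A by enumerating all 25 pairs.
A + A = {2, 3, 4, 5, 6, 7, 8, 9, 10}, so |A + A| = 9.
K = |A + A| / |A| = 9/5 (already in lowest terms) ≈ 1.8000.
Reference: AP of size 5 gives K = 9/5 ≈ 1.8000; a fully generic set of size 5 gives K ≈ 3.0000.

|A| = 5, |A + A| = 9, K = 9/5.


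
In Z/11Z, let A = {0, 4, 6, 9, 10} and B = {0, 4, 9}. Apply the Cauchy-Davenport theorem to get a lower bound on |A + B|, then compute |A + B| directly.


Cauchy-Davenport: |A + B| ≥ min(p, |A| + |B| - 1) for A, B nonempty in Z/pZ.
|A| = 5, |B| = 3, p = 11.
CD lower bound = min(11, 5 + 3 - 1) = min(11, 7) = 7.
Compute A + B mod 11 directly:
a = 0: 0+0=0, 0+4=4, 0+9=9
a = 4: 4+0=4, 4+4=8, 4+9=2
a = 6: 6+0=6, 6+4=10, 6+9=4
a = 9: 9+0=9, 9+4=2, 9+9=7
a = 10: 10+0=10, 10+4=3, 10+9=8
A + B = {0, 2, 3, 4, 6, 7, 8, 9, 10}, so |A + B| = 9.
Verify: 9 ≥ 7? Yes ✓.

CD lower bound = 7, actual |A + B| = 9.


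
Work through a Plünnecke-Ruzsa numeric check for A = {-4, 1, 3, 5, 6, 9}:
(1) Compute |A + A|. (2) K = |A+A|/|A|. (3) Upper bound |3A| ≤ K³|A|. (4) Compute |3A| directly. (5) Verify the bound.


|A| = 6.
Step 1: Compute A + A by enumerating all 36 pairs.
A + A = {-8, -3, -1, 1, 2, 4, 5, 6, 7, 8, 9, 10, 11, 12, 14, 15, 18}, so |A + A| = 17.
Step 2: Doubling constant K = |A + A|/|A| = 17/6 = 17/6 ≈ 2.8333.
Step 3: Plünnecke-Ruzsa gives |3A| ≤ K³·|A| = (2.8333)³ · 6 ≈ 136.4722.
Step 4: Compute 3A = A + A + A directly by enumerating all triples (a,b,c) ∈ A³; |3A| = 30.
Step 5: Check 30 ≤ 136.4722? Yes ✓.

K = 17/6, Plünnecke-Ruzsa bound K³|A| ≈ 136.4722, |3A| = 30, inequality holds.


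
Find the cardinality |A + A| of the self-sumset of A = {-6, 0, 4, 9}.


A + A = {a + a' : a, a' ∈ A}; |A| = 4.
General bounds: 2|A| - 1 ≤ |A + A| ≤ |A|(|A|+1)/2, i.e. 7 ≤ |A + A| ≤ 10.
Lower bound 2|A|-1 is attained iff A is an arithmetic progression.
Enumerate sums a + a' for a ≤ a' (symmetric, so this suffices):
a = -6: -6+-6=-12, -6+0=-6, -6+4=-2, -6+9=3
a = 0: 0+0=0, 0+4=4, 0+9=9
a = 4: 4+4=8, 4+9=13
a = 9: 9+9=18
Distinct sums: {-12, -6, -2, 0, 3, 4, 8, 9, 13, 18}
|A + A| = 10

|A + A| = 10


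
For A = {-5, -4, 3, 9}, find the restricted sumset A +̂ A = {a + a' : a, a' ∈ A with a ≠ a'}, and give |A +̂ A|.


Restricted sumset: A +̂ A = {a + a' : a ∈ A, a' ∈ A, a ≠ a'}.
Equivalently, take A + A and drop any sum 2a that is achievable ONLY as a + a for a ∈ A (i.e. sums representable only with equal summands).
Enumerate pairs (a, a') with a < a' (symmetric, so each unordered pair gives one sum; this covers all a ≠ a'):
  -5 + -4 = -9
  -5 + 3 = -2
  -5 + 9 = 4
  -4 + 3 = -1
  -4 + 9 = 5
  3 + 9 = 12
Collected distinct sums: {-9, -2, -1, 4, 5, 12}
|A +̂ A| = 6
(Reference bound: |A +̂ A| ≥ 2|A| - 3 for |A| ≥ 2, with |A| = 4 giving ≥ 5.)

|A +̂ A| = 6


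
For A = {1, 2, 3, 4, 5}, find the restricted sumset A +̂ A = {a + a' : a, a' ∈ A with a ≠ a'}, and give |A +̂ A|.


Restricted sumset: A +̂ A = {a + a' : a ∈ A, a' ∈ A, a ≠ a'}.
Equivalently, take A + A and drop any sum 2a that is achievable ONLY as a + a for a ∈ A (i.e. sums representable only with equal summands).
Enumerate pairs (a, a') with a < a' (symmetric, so each unordered pair gives one sum; this covers all a ≠ a'):
  1 + 2 = 3
  1 + 3 = 4
  1 + 4 = 5
  1 + 5 = 6
  2 + 3 = 5
  2 + 4 = 6
  2 + 5 = 7
  3 + 4 = 7
  3 + 5 = 8
  4 + 5 = 9
Collected distinct sums: {3, 4, 5, 6, 7, 8, 9}
|A +̂ A| = 7
(Reference bound: |A +̂ A| ≥ 2|A| - 3 for |A| ≥ 2, with |A| = 5 giving ≥ 7.)

|A +̂ A| = 7


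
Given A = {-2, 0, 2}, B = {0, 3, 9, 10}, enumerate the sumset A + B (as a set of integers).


A + B = {a + b : a ∈ A, b ∈ B}.
Enumerate all |A|·|B| = 3·4 = 12 pairs (a, b) and collect distinct sums.
a = -2: -2+0=-2, -2+3=1, -2+9=7, -2+10=8
a = 0: 0+0=0, 0+3=3, 0+9=9, 0+10=10
a = 2: 2+0=2, 2+3=5, 2+9=11, 2+10=12
Collecting distinct sums: A + B = {-2, 0, 1, 2, 3, 5, 7, 8, 9, 10, 11, 12}
|A + B| = 12

A + B = {-2, 0, 1, 2, 3, 5, 7, 8, 9, 10, 11, 12}


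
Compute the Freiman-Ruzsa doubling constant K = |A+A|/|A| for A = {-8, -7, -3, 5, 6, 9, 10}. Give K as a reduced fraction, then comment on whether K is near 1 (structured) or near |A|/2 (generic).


|A| = 7.
Compute A + A by enumerating all 49 pairs.
A + A = {-16, -15, -14, -11, -10, -6, -3, -2, -1, 1, 2, 3, 6, 7, 10, 11, 12, 14, 15, 16, 18, 19, 20}, so |A + A| = 23.
K = |A + A| / |A| = 23/7 (already in lowest terms) ≈ 3.2857.
Reference: AP of size 7 gives K = 13/7 ≈ 1.8571; a fully generic set of size 7 gives K ≈ 4.0000.

|A| = 7, |A + A| = 23, K = 23/7.


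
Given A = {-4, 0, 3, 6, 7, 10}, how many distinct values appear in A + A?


A + A = {a + a' : a, a' ∈ A}; |A| = 6.
General bounds: 2|A| - 1 ≤ |A + A| ≤ |A|(|A|+1)/2, i.e. 11 ≤ |A + A| ≤ 21.
Lower bound 2|A|-1 is attained iff A is an arithmetic progression.
Enumerate sums a + a' for a ≤ a' (symmetric, so this suffices):
a = -4: -4+-4=-8, -4+0=-4, -4+3=-1, -4+6=2, -4+7=3, -4+10=6
a = 0: 0+0=0, 0+3=3, 0+6=6, 0+7=7, 0+10=10
a = 3: 3+3=6, 3+6=9, 3+7=10, 3+10=13
a = 6: 6+6=12, 6+7=13, 6+10=16
a = 7: 7+7=14, 7+10=17
a = 10: 10+10=20
Distinct sums: {-8, -4, -1, 0, 2, 3, 6, 7, 9, 10, 12, 13, 14, 16, 17, 20}
|A + A| = 16

|A + A| = 16


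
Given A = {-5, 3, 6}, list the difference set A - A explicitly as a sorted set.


A - A = {a - a' : a, a' ∈ A}.
Compute a - a' for each ordered pair (a, a'):
a = -5: -5--5=0, -5-3=-8, -5-6=-11
a = 3: 3--5=8, 3-3=0, 3-6=-3
a = 6: 6--5=11, 6-3=3, 6-6=0
Collecting distinct values (and noting 0 appears from a-a):
A - A = {-11, -8, -3, 0, 3, 8, 11}
|A - A| = 7

A - A = {-11, -8, -3, 0, 3, 8, 11}


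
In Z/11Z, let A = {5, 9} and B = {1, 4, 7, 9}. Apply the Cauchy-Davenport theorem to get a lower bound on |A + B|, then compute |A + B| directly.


Cauchy-Davenport: |A + B| ≥ min(p, |A| + |B| - 1) for A, B nonempty in Z/pZ.
|A| = 2, |B| = 4, p = 11.
CD lower bound = min(11, 2 + 4 - 1) = min(11, 5) = 5.
Compute A + B mod 11 directly:
a = 5: 5+1=6, 5+4=9, 5+7=1, 5+9=3
a = 9: 9+1=10, 9+4=2, 9+7=5, 9+9=7
A + B = {1, 2, 3, 5, 6, 7, 9, 10}, so |A + B| = 8.
Verify: 8 ≥ 5? Yes ✓.

CD lower bound = 5, actual |A + B| = 8.


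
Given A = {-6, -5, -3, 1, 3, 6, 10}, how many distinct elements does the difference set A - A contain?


A - A = {a - a' : a, a' ∈ A}; |A| = 7.
Bounds: 2|A|-1 ≤ |A - A| ≤ |A|² - |A| + 1, i.e. 13 ≤ |A - A| ≤ 43.
Note: 0 ∈ A - A always (from a - a). The set is symmetric: if d ∈ A - A then -d ∈ A - A.
Enumerate nonzero differences d = a - a' with a > a' (then include -d):
Positive differences: {1, 2, 3, 4, 5, 6, 7, 8, 9, 11, 12, 13, 15, 16}
Full difference set: {0} ∪ (positive diffs) ∪ (negative diffs).
|A - A| = 1 + 2·14 = 29 (matches direct enumeration: 29).

|A - A| = 29


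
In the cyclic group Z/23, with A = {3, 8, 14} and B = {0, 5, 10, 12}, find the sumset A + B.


Work in Z/23Z: reduce every sum a + b modulo 23.
Enumerate all 12 pairs:
a = 3: 3+0=3, 3+5=8, 3+10=13, 3+12=15
a = 8: 8+0=8, 8+5=13, 8+10=18, 8+12=20
a = 14: 14+0=14, 14+5=19, 14+10=1, 14+12=3
Distinct residues collected: {1, 3, 8, 13, 14, 15, 18, 19, 20}
|A + B| = 9 (out of 23 total residues).

A + B = {1, 3, 8, 13, 14, 15, 18, 19, 20}


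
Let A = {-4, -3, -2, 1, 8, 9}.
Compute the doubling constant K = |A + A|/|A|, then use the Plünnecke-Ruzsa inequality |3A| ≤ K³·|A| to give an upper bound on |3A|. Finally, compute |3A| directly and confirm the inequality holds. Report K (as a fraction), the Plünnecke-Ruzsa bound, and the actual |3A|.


|A| = 6.
Step 1: Compute A + A by enumerating all 36 pairs.
A + A = {-8, -7, -6, -5, -4, -3, -2, -1, 2, 4, 5, 6, 7, 9, 10, 16, 17, 18}, so |A + A| = 18.
Step 2: Doubling constant K = |A + A|/|A| = 18/6 = 18/6 ≈ 3.0000.
Step 3: Plünnecke-Ruzsa gives |3A| ≤ K³·|A| = (3.0000)³ · 6 ≈ 162.0000.
Step 4: Compute 3A = A + A + A directly by enumerating all triples (a,b,c) ∈ A³; |3A| = 35.
Step 5: Check 35 ≤ 162.0000? Yes ✓.

K = 18/6, Plünnecke-Ruzsa bound K³|A| ≈ 162.0000, |3A| = 35, inequality holds.


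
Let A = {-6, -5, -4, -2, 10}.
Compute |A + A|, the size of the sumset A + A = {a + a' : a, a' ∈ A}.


A + A = {a + a' : a, a' ∈ A}; |A| = 5.
General bounds: 2|A| - 1 ≤ |A + A| ≤ |A|(|A|+1)/2, i.e. 9 ≤ |A + A| ≤ 15.
Lower bound 2|A|-1 is attained iff A is an arithmetic progression.
Enumerate sums a + a' for a ≤ a' (symmetric, so this suffices):
a = -6: -6+-6=-12, -6+-5=-11, -6+-4=-10, -6+-2=-8, -6+10=4
a = -5: -5+-5=-10, -5+-4=-9, -5+-2=-7, -5+10=5
a = -4: -4+-4=-8, -4+-2=-6, -4+10=6
a = -2: -2+-2=-4, -2+10=8
a = 10: 10+10=20
Distinct sums: {-12, -11, -10, -9, -8, -7, -6, -4, 4, 5, 6, 8, 20}
|A + A| = 13

|A + A| = 13


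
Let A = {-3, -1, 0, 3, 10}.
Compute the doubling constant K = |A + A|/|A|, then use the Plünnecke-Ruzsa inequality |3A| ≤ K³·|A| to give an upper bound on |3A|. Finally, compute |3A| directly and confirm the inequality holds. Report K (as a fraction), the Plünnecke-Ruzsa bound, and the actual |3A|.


|A| = 5.
Step 1: Compute A + A by enumerating all 25 pairs.
A + A = {-6, -4, -3, -2, -1, 0, 2, 3, 6, 7, 9, 10, 13, 20}, so |A + A| = 14.
Step 2: Doubling constant K = |A + A|/|A| = 14/5 = 14/5 ≈ 2.8000.
Step 3: Plünnecke-Ruzsa gives |3A| ≤ K³·|A| = (2.8000)³ · 5 ≈ 109.7600.
Step 4: Compute 3A = A + A + A directly by enumerating all triples (a,b,c) ∈ A³; |3A| = 27.
Step 5: Check 27 ≤ 109.7600? Yes ✓.

K = 14/5, Plünnecke-Ruzsa bound K³|A| ≈ 109.7600, |3A| = 27, inequality holds.


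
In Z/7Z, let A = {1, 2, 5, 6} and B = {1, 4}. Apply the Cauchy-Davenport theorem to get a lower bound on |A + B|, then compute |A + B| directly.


Cauchy-Davenport: |A + B| ≥ min(p, |A| + |B| - 1) for A, B nonempty in Z/pZ.
|A| = 4, |B| = 2, p = 7.
CD lower bound = min(7, 4 + 2 - 1) = min(7, 5) = 5.
Compute A + B mod 7 directly:
a = 1: 1+1=2, 1+4=5
a = 2: 2+1=3, 2+4=6
a = 5: 5+1=6, 5+4=2
a = 6: 6+1=0, 6+4=3
A + B = {0, 2, 3, 5, 6}, so |A + B| = 5.
Verify: 5 ≥ 5? Yes ✓.

CD lower bound = 5, actual |A + B| = 5.


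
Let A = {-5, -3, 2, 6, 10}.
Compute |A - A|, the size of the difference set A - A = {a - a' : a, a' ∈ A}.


A - A = {a - a' : a, a' ∈ A}; |A| = 5.
Bounds: 2|A|-1 ≤ |A - A| ≤ |A|² - |A| + 1, i.e. 9 ≤ |A - A| ≤ 21.
Note: 0 ∈ A - A always (from a - a). The set is symmetric: if d ∈ A - A then -d ∈ A - A.
Enumerate nonzero differences d = a - a' with a > a' (then include -d):
Positive differences: {2, 4, 5, 7, 8, 9, 11, 13, 15}
Full difference set: {0} ∪ (positive diffs) ∪ (negative diffs).
|A - A| = 1 + 2·9 = 19 (matches direct enumeration: 19).

|A - A| = 19


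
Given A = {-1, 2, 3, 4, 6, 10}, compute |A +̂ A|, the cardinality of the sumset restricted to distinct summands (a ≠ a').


Restricted sumset: A +̂ A = {a + a' : a ∈ A, a' ∈ A, a ≠ a'}.
Equivalently, take A + A and drop any sum 2a that is achievable ONLY as a + a for a ∈ A (i.e. sums representable only with equal summands).
Enumerate pairs (a, a') with a < a' (symmetric, so each unordered pair gives one sum; this covers all a ≠ a'):
  -1 + 2 = 1
  -1 + 3 = 2
  -1 + 4 = 3
  -1 + 6 = 5
  -1 + 10 = 9
  2 + 3 = 5
  2 + 4 = 6
  2 + 6 = 8
  2 + 10 = 12
  3 + 4 = 7
  3 + 6 = 9
  3 + 10 = 13
  4 + 6 = 10
  4 + 10 = 14
  6 + 10 = 16
Collected distinct sums: {1, 2, 3, 5, 6, 7, 8, 9, 10, 12, 13, 14, 16}
|A +̂ A| = 13
(Reference bound: |A +̂ A| ≥ 2|A| - 3 for |A| ≥ 2, with |A| = 6 giving ≥ 9.)

|A +̂ A| = 13


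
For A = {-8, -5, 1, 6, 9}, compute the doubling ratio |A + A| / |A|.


|A| = 5.
Compute A + A by enumerating all 25 pairs.
A + A = {-16, -13, -10, -7, -4, -2, 1, 2, 4, 7, 10, 12, 15, 18}, so |A + A| = 14.
K = |A + A| / |A| = 14/5 (already in lowest terms) ≈ 2.8000.
Reference: AP of size 5 gives K = 9/5 ≈ 1.8000; a fully generic set of size 5 gives K ≈ 3.0000.

|A| = 5, |A + A| = 14, K = 14/5.


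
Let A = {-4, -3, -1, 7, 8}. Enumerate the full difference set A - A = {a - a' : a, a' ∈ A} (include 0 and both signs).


A - A = {a - a' : a, a' ∈ A}.
Compute a - a' for each ordered pair (a, a'):
a = -4: -4--4=0, -4--3=-1, -4--1=-3, -4-7=-11, -4-8=-12
a = -3: -3--4=1, -3--3=0, -3--1=-2, -3-7=-10, -3-8=-11
a = -1: -1--4=3, -1--3=2, -1--1=0, -1-7=-8, -1-8=-9
a = 7: 7--4=11, 7--3=10, 7--1=8, 7-7=0, 7-8=-1
a = 8: 8--4=12, 8--3=11, 8--1=9, 8-7=1, 8-8=0
Collecting distinct values (and noting 0 appears from a-a):
A - A = {-12, -11, -10, -9, -8, -3, -2, -1, 0, 1, 2, 3, 8, 9, 10, 11, 12}
|A - A| = 17

A - A = {-12, -11, -10, -9, -8, -3, -2, -1, 0, 1, 2, 3, 8, 9, 10, 11, 12}


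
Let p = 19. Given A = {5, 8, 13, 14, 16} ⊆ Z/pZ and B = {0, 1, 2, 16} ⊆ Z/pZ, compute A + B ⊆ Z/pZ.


Work in Z/19Z: reduce every sum a + b modulo 19.
Enumerate all 20 pairs:
a = 5: 5+0=5, 5+1=6, 5+2=7, 5+16=2
a = 8: 8+0=8, 8+1=9, 8+2=10, 8+16=5
a = 13: 13+0=13, 13+1=14, 13+2=15, 13+16=10
a = 14: 14+0=14, 14+1=15, 14+2=16, 14+16=11
a = 16: 16+0=16, 16+1=17, 16+2=18, 16+16=13
Distinct residues collected: {2, 5, 6, 7, 8, 9, 10, 11, 13, 14, 15, 16, 17, 18}
|A + B| = 14 (out of 19 total residues).

A + B = {2, 5, 6, 7, 8, 9, 10, 11, 13, 14, 15, 16, 17, 18}


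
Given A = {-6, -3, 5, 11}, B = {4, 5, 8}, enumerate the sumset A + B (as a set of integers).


A + B = {a + b : a ∈ A, b ∈ B}.
Enumerate all |A|·|B| = 4·3 = 12 pairs (a, b) and collect distinct sums.
a = -6: -6+4=-2, -6+5=-1, -6+8=2
a = -3: -3+4=1, -3+5=2, -3+8=5
a = 5: 5+4=9, 5+5=10, 5+8=13
a = 11: 11+4=15, 11+5=16, 11+8=19
Collecting distinct sums: A + B = {-2, -1, 1, 2, 5, 9, 10, 13, 15, 16, 19}
|A + B| = 11

A + B = {-2, -1, 1, 2, 5, 9, 10, 13, 15, 16, 19}


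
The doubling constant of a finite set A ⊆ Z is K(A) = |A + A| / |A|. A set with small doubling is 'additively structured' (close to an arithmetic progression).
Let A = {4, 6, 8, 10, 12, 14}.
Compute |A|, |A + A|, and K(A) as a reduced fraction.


|A| = 6.
Compute A + A by enumerating all 36 pairs.
A + A = {8, 10, 12, 14, 16, 18, 20, 22, 24, 26, 28}, so |A + A| = 11.
K = |A + A| / |A| = 11/6 (already in lowest terms) ≈ 1.8333.
Reference: AP of size 6 gives K = 11/6 ≈ 1.8333; a fully generic set of size 6 gives K ≈ 3.5000.

|A| = 6, |A + A| = 11, K = 11/6.


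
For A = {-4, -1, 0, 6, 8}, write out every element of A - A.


A - A = {a - a' : a, a' ∈ A}.
Compute a - a' for each ordered pair (a, a'):
a = -4: -4--4=0, -4--1=-3, -4-0=-4, -4-6=-10, -4-8=-12
a = -1: -1--4=3, -1--1=0, -1-0=-1, -1-6=-7, -1-8=-9
a = 0: 0--4=4, 0--1=1, 0-0=0, 0-6=-6, 0-8=-8
a = 6: 6--4=10, 6--1=7, 6-0=6, 6-6=0, 6-8=-2
a = 8: 8--4=12, 8--1=9, 8-0=8, 8-6=2, 8-8=0
Collecting distinct values (and noting 0 appears from a-a):
A - A = {-12, -10, -9, -8, -7, -6, -4, -3, -2, -1, 0, 1, 2, 3, 4, 6, 7, 8, 9, 10, 12}
|A - A| = 21

A - A = {-12, -10, -9, -8, -7, -6, -4, -3, -2, -1, 0, 1, 2, 3, 4, 6, 7, 8, 9, 10, 12}


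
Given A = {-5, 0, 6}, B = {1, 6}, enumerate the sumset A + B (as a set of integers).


A + B = {a + b : a ∈ A, b ∈ B}.
Enumerate all |A|·|B| = 3·2 = 6 pairs (a, b) and collect distinct sums.
a = -5: -5+1=-4, -5+6=1
a = 0: 0+1=1, 0+6=6
a = 6: 6+1=7, 6+6=12
Collecting distinct sums: A + B = {-4, 1, 6, 7, 12}
|A + B| = 5

A + B = {-4, 1, 6, 7, 12}


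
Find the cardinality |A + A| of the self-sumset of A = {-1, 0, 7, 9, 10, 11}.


A + A = {a + a' : a, a' ∈ A}; |A| = 6.
General bounds: 2|A| - 1 ≤ |A + A| ≤ |A|(|A|+1)/2, i.e. 11 ≤ |A + A| ≤ 21.
Lower bound 2|A|-1 is attained iff A is an arithmetic progression.
Enumerate sums a + a' for a ≤ a' (symmetric, so this suffices):
a = -1: -1+-1=-2, -1+0=-1, -1+7=6, -1+9=8, -1+10=9, -1+11=10
a = 0: 0+0=0, 0+7=7, 0+9=9, 0+10=10, 0+11=11
a = 7: 7+7=14, 7+9=16, 7+10=17, 7+11=18
a = 9: 9+9=18, 9+10=19, 9+11=20
a = 10: 10+10=20, 10+11=21
a = 11: 11+11=22
Distinct sums: {-2, -1, 0, 6, 7, 8, 9, 10, 11, 14, 16, 17, 18, 19, 20, 21, 22}
|A + A| = 17

|A + A| = 17


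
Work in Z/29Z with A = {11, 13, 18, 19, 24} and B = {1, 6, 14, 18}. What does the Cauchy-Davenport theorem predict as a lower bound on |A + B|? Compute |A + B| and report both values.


Cauchy-Davenport: |A + B| ≥ min(p, |A| + |B| - 1) for A, B nonempty in Z/pZ.
|A| = 5, |B| = 4, p = 29.
CD lower bound = min(29, 5 + 4 - 1) = min(29, 8) = 8.
Compute A + B mod 29 directly:
a = 11: 11+1=12, 11+6=17, 11+14=25, 11+18=0
a = 13: 13+1=14, 13+6=19, 13+14=27, 13+18=2
a = 18: 18+1=19, 18+6=24, 18+14=3, 18+18=7
a = 19: 19+1=20, 19+6=25, 19+14=4, 19+18=8
a = 24: 24+1=25, 24+6=1, 24+14=9, 24+18=13
A + B = {0, 1, 2, 3, 4, 7, 8, 9, 12, 13, 14, 17, 19, 20, 24, 25, 27}, so |A + B| = 17.
Verify: 17 ≥ 8? Yes ✓.

CD lower bound = 8, actual |A + B| = 17.


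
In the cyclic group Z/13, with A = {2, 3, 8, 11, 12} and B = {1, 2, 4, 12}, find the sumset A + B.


Work in Z/13Z: reduce every sum a + b modulo 13.
Enumerate all 20 pairs:
a = 2: 2+1=3, 2+2=4, 2+4=6, 2+12=1
a = 3: 3+1=4, 3+2=5, 3+4=7, 3+12=2
a = 8: 8+1=9, 8+2=10, 8+4=12, 8+12=7
a = 11: 11+1=12, 11+2=0, 11+4=2, 11+12=10
a = 12: 12+1=0, 12+2=1, 12+4=3, 12+12=11
Distinct residues collected: {0, 1, 2, 3, 4, 5, 6, 7, 9, 10, 11, 12}
|A + B| = 12 (out of 13 total residues).

A + B = {0, 1, 2, 3, 4, 5, 6, 7, 9, 10, 11, 12}


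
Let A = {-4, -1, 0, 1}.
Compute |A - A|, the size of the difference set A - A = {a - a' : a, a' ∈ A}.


A - A = {a - a' : a, a' ∈ A}; |A| = 4.
Bounds: 2|A|-1 ≤ |A - A| ≤ |A|² - |A| + 1, i.e. 7 ≤ |A - A| ≤ 13.
Note: 0 ∈ A - A always (from a - a). The set is symmetric: if d ∈ A - A then -d ∈ A - A.
Enumerate nonzero differences d = a - a' with a > a' (then include -d):
Positive differences: {1, 2, 3, 4, 5}
Full difference set: {0} ∪ (positive diffs) ∪ (negative diffs).
|A - A| = 1 + 2·5 = 11 (matches direct enumeration: 11).

|A - A| = 11


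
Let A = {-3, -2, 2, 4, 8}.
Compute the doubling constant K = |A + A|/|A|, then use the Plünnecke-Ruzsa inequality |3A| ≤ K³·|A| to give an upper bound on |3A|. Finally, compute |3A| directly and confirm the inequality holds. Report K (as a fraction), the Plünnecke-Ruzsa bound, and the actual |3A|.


|A| = 5.
Step 1: Compute A + A by enumerating all 25 pairs.
A + A = {-6, -5, -4, -1, 0, 1, 2, 4, 5, 6, 8, 10, 12, 16}, so |A + A| = 14.
Step 2: Doubling constant K = |A + A|/|A| = 14/5 = 14/5 ≈ 2.8000.
Step 3: Plünnecke-Ruzsa gives |3A| ≤ K³·|A| = (2.8000)³ · 5 ≈ 109.7600.
Step 4: Compute 3A = A + A + A directly by enumerating all triples (a,b,c) ∈ A³; |3A| = 26.
Step 5: Check 26 ≤ 109.7600? Yes ✓.

K = 14/5, Plünnecke-Ruzsa bound K³|A| ≈ 109.7600, |3A| = 26, inequality holds.


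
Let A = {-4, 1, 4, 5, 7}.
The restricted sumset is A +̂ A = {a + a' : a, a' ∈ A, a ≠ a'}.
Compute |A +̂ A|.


Restricted sumset: A +̂ A = {a + a' : a ∈ A, a' ∈ A, a ≠ a'}.
Equivalently, take A + A and drop any sum 2a that is achievable ONLY as a + a for a ∈ A (i.e. sums representable only with equal summands).
Enumerate pairs (a, a') with a < a' (symmetric, so each unordered pair gives one sum; this covers all a ≠ a'):
  -4 + 1 = -3
  -4 + 4 = 0
  -4 + 5 = 1
  -4 + 7 = 3
  1 + 4 = 5
  1 + 5 = 6
  1 + 7 = 8
  4 + 5 = 9
  4 + 7 = 11
  5 + 7 = 12
Collected distinct sums: {-3, 0, 1, 3, 5, 6, 8, 9, 11, 12}
|A +̂ A| = 10
(Reference bound: |A +̂ A| ≥ 2|A| - 3 for |A| ≥ 2, with |A| = 5 giving ≥ 7.)

|A +̂ A| = 10


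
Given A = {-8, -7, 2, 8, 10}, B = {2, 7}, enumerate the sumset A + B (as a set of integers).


A + B = {a + b : a ∈ A, b ∈ B}.
Enumerate all |A|·|B| = 5·2 = 10 pairs (a, b) and collect distinct sums.
a = -8: -8+2=-6, -8+7=-1
a = -7: -7+2=-5, -7+7=0
a = 2: 2+2=4, 2+7=9
a = 8: 8+2=10, 8+7=15
a = 10: 10+2=12, 10+7=17
Collecting distinct sums: A + B = {-6, -5, -1, 0, 4, 9, 10, 12, 15, 17}
|A + B| = 10

A + B = {-6, -5, -1, 0, 4, 9, 10, 12, 15, 17}


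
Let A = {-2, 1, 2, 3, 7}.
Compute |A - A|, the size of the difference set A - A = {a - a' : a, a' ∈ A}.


A - A = {a - a' : a, a' ∈ A}; |A| = 5.
Bounds: 2|A|-1 ≤ |A - A| ≤ |A|² - |A| + 1, i.e. 9 ≤ |A - A| ≤ 21.
Note: 0 ∈ A - A always (from a - a). The set is symmetric: if d ∈ A - A then -d ∈ A - A.
Enumerate nonzero differences d = a - a' with a > a' (then include -d):
Positive differences: {1, 2, 3, 4, 5, 6, 9}
Full difference set: {0} ∪ (positive diffs) ∪ (negative diffs).
|A - A| = 1 + 2·7 = 15 (matches direct enumeration: 15).

|A - A| = 15


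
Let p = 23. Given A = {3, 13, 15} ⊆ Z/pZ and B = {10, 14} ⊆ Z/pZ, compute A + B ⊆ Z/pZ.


Work in Z/23Z: reduce every sum a + b modulo 23.
Enumerate all 6 pairs:
a = 3: 3+10=13, 3+14=17
a = 13: 13+10=0, 13+14=4
a = 15: 15+10=2, 15+14=6
Distinct residues collected: {0, 2, 4, 6, 13, 17}
|A + B| = 6 (out of 23 total residues).

A + B = {0, 2, 4, 6, 13, 17}


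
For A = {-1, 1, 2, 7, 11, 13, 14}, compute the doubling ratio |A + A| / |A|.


|A| = 7.
Compute A + A by enumerating all 49 pairs.
A + A = {-2, 0, 1, 2, 3, 4, 6, 8, 9, 10, 12, 13, 14, 15, 16, 18, 20, 21, 22, 24, 25, 26, 27, 28}, so |A + A| = 24.
K = |A + A| / |A| = 24/7 (already in lowest terms) ≈ 3.4286.
Reference: AP of size 7 gives K = 13/7 ≈ 1.8571; a fully generic set of size 7 gives K ≈ 4.0000.

|A| = 7, |A + A| = 24, K = 24/7.


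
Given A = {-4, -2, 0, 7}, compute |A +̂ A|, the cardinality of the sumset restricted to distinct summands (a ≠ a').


Restricted sumset: A +̂ A = {a + a' : a ∈ A, a' ∈ A, a ≠ a'}.
Equivalently, take A + A and drop any sum 2a that is achievable ONLY as a + a for a ∈ A (i.e. sums representable only with equal summands).
Enumerate pairs (a, a') with a < a' (symmetric, so each unordered pair gives one sum; this covers all a ≠ a'):
  -4 + -2 = -6
  -4 + 0 = -4
  -4 + 7 = 3
  -2 + 0 = -2
  -2 + 7 = 5
  0 + 7 = 7
Collected distinct sums: {-6, -4, -2, 3, 5, 7}
|A +̂ A| = 6
(Reference bound: |A +̂ A| ≥ 2|A| - 3 for |A| ≥ 2, with |A| = 4 giving ≥ 5.)

|A +̂ A| = 6


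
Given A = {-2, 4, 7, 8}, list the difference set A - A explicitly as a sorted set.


A - A = {a - a' : a, a' ∈ A}.
Compute a - a' for each ordered pair (a, a'):
a = -2: -2--2=0, -2-4=-6, -2-7=-9, -2-8=-10
a = 4: 4--2=6, 4-4=0, 4-7=-3, 4-8=-4
a = 7: 7--2=9, 7-4=3, 7-7=0, 7-8=-1
a = 8: 8--2=10, 8-4=4, 8-7=1, 8-8=0
Collecting distinct values (and noting 0 appears from a-a):
A - A = {-10, -9, -6, -4, -3, -1, 0, 1, 3, 4, 6, 9, 10}
|A - A| = 13

A - A = {-10, -9, -6, -4, -3, -1, 0, 1, 3, 4, 6, 9, 10}


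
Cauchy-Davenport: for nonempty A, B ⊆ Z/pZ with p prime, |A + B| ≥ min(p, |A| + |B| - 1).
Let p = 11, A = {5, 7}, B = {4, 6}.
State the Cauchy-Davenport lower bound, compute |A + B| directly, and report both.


Cauchy-Davenport: |A + B| ≥ min(p, |A| + |B| - 1) for A, B nonempty in Z/pZ.
|A| = 2, |B| = 2, p = 11.
CD lower bound = min(11, 2 + 2 - 1) = min(11, 3) = 3.
Compute A + B mod 11 directly:
a = 5: 5+4=9, 5+6=0
a = 7: 7+4=0, 7+6=2
A + B = {0, 2, 9}, so |A + B| = 3.
Verify: 3 ≥ 3? Yes ✓.

CD lower bound = 3, actual |A + B| = 3.


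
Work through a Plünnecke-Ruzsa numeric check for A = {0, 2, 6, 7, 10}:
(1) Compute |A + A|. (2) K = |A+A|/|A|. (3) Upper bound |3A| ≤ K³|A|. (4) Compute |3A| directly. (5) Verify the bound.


|A| = 5.
Step 1: Compute A + A by enumerating all 25 pairs.
A + A = {0, 2, 4, 6, 7, 8, 9, 10, 12, 13, 14, 16, 17, 20}, so |A + A| = 14.
Step 2: Doubling constant K = |A + A|/|A| = 14/5 = 14/5 ≈ 2.8000.
Step 3: Plünnecke-Ruzsa gives |3A| ≤ K³·|A| = (2.8000)³ · 5 ≈ 109.7600.
Step 4: Compute 3A = A + A + A directly by enumerating all triples (a,b,c) ∈ A³; |3A| = 25.
Step 5: Check 25 ≤ 109.7600? Yes ✓.

K = 14/5, Plünnecke-Ruzsa bound K³|A| ≈ 109.7600, |3A| = 25, inequality holds.


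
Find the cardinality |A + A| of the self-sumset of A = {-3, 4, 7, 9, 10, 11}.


A + A = {a + a' : a, a' ∈ A}; |A| = 6.
General bounds: 2|A| - 1 ≤ |A + A| ≤ |A|(|A|+1)/2, i.e. 11 ≤ |A + A| ≤ 21.
Lower bound 2|A|-1 is attained iff A is an arithmetic progression.
Enumerate sums a + a' for a ≤ a' (symmetric, so this suffices):
a = -3: -3+-3=-6, -3+4=1, -3+7=4, -3+9=6, -3+10=7, -3+11=8
a = 4: 4+4=8, 4+7=11, 4+9=13, 4+10=14, 4+11=15
a = 7: 7+7=14, 7+9=16, 7+10=17, 7+11=18
a = 9: 9+9=18, 9+10=19, 9+11=20
a = 10: 10+10=20, 10+11=21
a = 11: 11+11=22
Distinct sums: {-6, 1, 4, 6, 7, 8, 11, 13, 14, 15, 16, 17, 18, 19, 20, 21, 22}
|A + A| = 17

|A + A| = 17


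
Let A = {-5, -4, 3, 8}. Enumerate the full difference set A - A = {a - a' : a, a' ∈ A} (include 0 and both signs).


A - A = {a - a' : a, a' ∈ A}.
Compute a - a' for each ordered pair (a, a'):
a = -5: -5--5=0, -5--4=-1, -5-3=-8, -5-8=-13
a = -4: -4--5=1, -4--4=0, -4-3=-7, -4-8=-12
a = 3: 3--5=8, 3--4=7, 3-3=0, 3-8=-5
a = 8: 8--5=13, 8--4=12, 8-3=5, 8-8=0
Collecting distinct values (and noting 0 appears from a-a):
A - A = {-13, -12, -8, -7, -5, -1, 0, 1, 5, 7, 8, 12, 13}
|A - A| = 13

A - A = {-13, -12, -8, -7, -5, -1, 0, 1, 5, 7, 8, 12, 13}


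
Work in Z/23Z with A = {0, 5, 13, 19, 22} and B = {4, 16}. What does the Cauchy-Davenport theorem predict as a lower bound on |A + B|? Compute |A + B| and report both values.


Cauchy-Davenport: |A + B| ≥ min(p, |A| + |B| - 1) for A, B nonempty in Z/pZ.
|A| = 5, |B| = 2, p = 23.
CD lower bound = min(23, 5 + 2 - 1) = min(23, 6) = 6.
Compute A + B mod 23 directly:
a = 0: 0+4=4, 0+16=16
a = 5: 5+4=9, 5+16=21
a = 13: 13+4=17, 13+16=6
a = 19: 19+4=0, 19+16=12
a = 22: 22+4=3, 22+16=15
A + B = {0, 3, 4, 6, 9, 12, 15, 16, 17, 21}, so |A + B| = 10.
Verify: 10 ≥ 6? Yes ✓.

CD lower bound = 6, actual |A + B| = 10.


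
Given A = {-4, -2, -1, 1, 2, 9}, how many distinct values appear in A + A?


A + A = {a + a' : a, a' ∈ A}; |A| = 6.
General bounds: 2|A| - 1 ≤ |A + A| ≤ |A|(|A|+1)/2, i.e. 11 ≤ |A + A| ≤ 21.
Lower bound 2|A|-1 is attained iff A is an arithmetic progression.
Enumerate sums a + a' for a ≤ a' (symmetric, so this suffices):
a = -4: -4+-4=-8, -4+-2=-6, -4+-1=-5, -4+1=-3, -4+2=-2, -4+9=5
a = -2: -2+-2=-4, -2+-1=-3, -2+1=-1, -2+2=0, -2+9=7
a = -1: -1+-1=-2, -1+1=0, -1+2=1, -1+9=8
a = 1: 1+1=2, 1+2=3, 1+9=10
a = 2: 2+2=4, 2+9=11
a = 9: 9+9=18
Distinct sums: {-8, -6, -5, -4, -3, -2, -1, 0, 1, 2, 3, 4, 5, 7, 8, 10, 11, 18}
|A + A| = 18

|A + A| = 18


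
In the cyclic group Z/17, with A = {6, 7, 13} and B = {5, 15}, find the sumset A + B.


Work in Z/17Z: reduce every sum a + b modulo 17.
Enumerate all 6 pairs:
a = 6: 6+5=11, 6+15=4
a = 7: 7+5=12, 7+15=5
a = 13: 13+5=1, 13+15=11
Distinct residues collected: {1, 4, 5, 11, 12}
|A + B| = 5 (out of 17 total residues).

A + B = {1, 4, 5, 11, 12}


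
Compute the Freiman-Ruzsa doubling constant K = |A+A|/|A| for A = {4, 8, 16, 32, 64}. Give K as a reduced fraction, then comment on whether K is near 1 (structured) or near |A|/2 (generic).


|A| = 5.
Compute A + A by enumerating all 25 pairs.
A + A = {8, 12, 16, 20, 24, 32, 36, 40, 48, 64, 68, 72, 80, 96, 128}, so |A + A| = 15.
K = |A + A| / |A| = 15/5 = 3/1 ≈ 3.0000.
Reference: AP of size 5 gives K = 9/5 ≈ 1.8000; a fully generic set of size 5 gives K ≈ 3.0000.

|A| = 5, |A + A| = 15, K = 15/5 = 3/1.


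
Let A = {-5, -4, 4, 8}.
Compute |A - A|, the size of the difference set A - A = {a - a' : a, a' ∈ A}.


A - A = {a - a' : a, a' ∈ A}; |A| = 4.
Bounds: 2|A|-1 ≤ |A - A| ≤ |A|² - |A| + 1, i.e. 7 ≤ |A - A| ≤ 13.
Note: 0 ∈ A - A always (from a - a). The set is symmetric: if d ∈ A - A then -d ∈ A - A.
Enumerate nonzero differences d = a - a' with a > a' (then include -d):
Positive differences: {1, 4, 8, 9, 12, 13}
Full difference set: {0} ∪ (positive diffs) ∪ (negative diffs).
|A - A| = 1 + 2·6 = 13 (matches direct enumeration: 13).

|A - A| = 13


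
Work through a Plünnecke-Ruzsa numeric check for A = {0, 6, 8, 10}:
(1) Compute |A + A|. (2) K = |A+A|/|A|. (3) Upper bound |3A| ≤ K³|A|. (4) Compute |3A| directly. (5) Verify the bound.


|A| = 4.
Step 1: Compute A + A by enumerating all 16 pairs.
A + A = {0, 6, 8, 10, 12, 14, 16, 18, 20}, so |A + A| = 9.
Step 2: Doubling constant K = |A + A|/|A| = 9/4 = 9/4 ≈ 2.2500.
Step 3: Plünnecke-Ruzsa gives |3A| ≤ K³·|A| = (2.2500)³ · 4 ≈ 45.5625.
Step 4: Compute 3A = A + A + A directly by enumerating all triples (a,b,c) ∈ A³; |3A| = 14.
Step 5: Check 14 ≤ 45.5625? Yes ✓.

K = 9/4, Plünnecke-Ruzsa bound K³|A| ≈ 45.5625, |3A| = 14, inequality holds.


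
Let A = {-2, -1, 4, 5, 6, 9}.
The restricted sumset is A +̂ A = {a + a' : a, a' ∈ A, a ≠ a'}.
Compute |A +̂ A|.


Restricted sumset: A +̂ A = {a + a' : a ∈ A, a' ∈ A, a ≠ a'}.
Equivalently, take A + A and drop any sum 2a that is achievable ONLY as a + a for a ∈ A (i.e. sums representable only with equal summands).
Enumerate pairs (a, a') with a < a' (symmetric, so each unordered pair gives one sum; this covers all a ≠ a'):
  -2 + -1 = -3
  -2 + 4 = 2
  -2 + 5 = 3
  -2 + 6 = 4
  -2 + 9 = 7
  -1 + 4 = 3
  -1 + 5 = 4
  -1 + 6 = 5
  -1 + 9 = 8
  4 + 5 = 9
  4 + 6 = 10
  4 + 9 = 13
  5 + 6 = 11
  5 + 9 = 14
  6 + 9 = 15
Collected distinct sums: {-3, 2, 3, 4, 5, 7, 8, 9, 10, 11, 13, 14, 15}
|A +̂ A| = 13
(Reference bound: |A +̂ A| ≥ 2|A| - 3 for |A| ≥ 2, with |A| = 6 giving ≥ 9.)

|A +̂ A| = 13


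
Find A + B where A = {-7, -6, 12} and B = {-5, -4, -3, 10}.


A + B = {a + b : a ∈ A, b ∈ B}.
Enumerate all |A|·|B| = 3·4 = 12 pairs (a, b) and collect distinct sums.
a = -7: -7+-5=-12, -7+-4=-11, -7+-3=-10, -7+10=3
a = -6: -6+-5=-11, -6+-4=-10, -6+-3=-9, -6+10=4
a = 12: 12+-5=7, 12+-4=8, 12+-3=9, 12+10=22
Collecting distinct sums: A + B = {-12, -11, -10, -9, 3, 4, 7, 8, 9, 22}
|A + B| = 10

A + B = {-12, -11, -10, -9, 3, 4, 7, 8, 9, 22}


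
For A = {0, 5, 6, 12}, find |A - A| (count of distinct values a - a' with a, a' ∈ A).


A - A = {a - a' : a, a' ∈ A}; |A| = 4.
Bounds: 2|A|-1 ≤ |A - A| ≤ |A|² - |A| + 1, i.e. 7 ≤ |A - A| ≤ 13.
Note: 0 ∈ A - A always (from a - a). The set is symmetric: if d ∈ A - A then -d ∈ A - A.
Enumerate nonzero differences d = a - a' with a > a' (then include -d):
Positive differences: {1, 5, 6, 7, 12}
Full difference set: {0} ∪ (positive diffs) ∪ (negative diffs).
|A - A| = 1 + 2·5 = 11 (matches direct enumeration: 11).

|A - A| = 11


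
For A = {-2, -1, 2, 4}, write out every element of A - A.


A - A = {a - a' : a, a' ∈ A}.
Compute a - a' for each ordered pair (a, a'):
a = -2: -2--2=0, -2--1=-1, -2-2=-4, -2-4=-6
a = -1: -1--2=1, -1--1=0, -1-2=-3, -1-4=-5
a = 2: 2--2=4, 2--1=3, 2-2=0, 2-4=-2
a = 4: 4--2=6, 4--1=5, 4-2=2, 4-4=0
Collecting distinct values (and noting 0 appears from a-a):
A - A = {-6, -5, -4, -3, -2, -1, 0, 1, 2, 3, 4, 5, 6}
|A - A| = 13

A - A = {-6, -5, -4, -3, -2, -1, 0, 1, 2, 3, 4, 5, 6}


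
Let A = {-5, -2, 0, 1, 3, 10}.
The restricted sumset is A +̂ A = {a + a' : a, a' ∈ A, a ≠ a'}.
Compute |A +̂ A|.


Restricted sumset: A +̂ A = {a + a' : a ∈ A, a' ∈ A, a ≠ a'}.
Equivalently, take A + A and drop any sum 2a that is achievable ONLY as a + a for a ∈ A (i.e. sums representable only with equal summands).
Enumerate pairs (a, a') with a < a' (symmetric, so each unordered pair gives one sum; this covers all a ≠ a'):
  -5 + -2 = -7
  -5 + 0 = -5
  -5 + 1 = -4
  -5 + 3 = -2
  -5 + 10 = 5
  -2 + 0 = -2
  -2 + 1 = -1
  -2 + 3 = 1
  -2 + 10 = 8
  0 + 1 = 1
  0 + 3 = 3
  0 + 10 = 10
  1 + 3 = 4
  1 + 10 = 11
  3 + 10 = 13
Collected distinct sums: {-7, -5, -4, -2, -1, 1, 3, 4, 5, 8, 10, 11, 13}
|A +̂ A| = 13
(Reference bound: |A +̂ A| ≥ 2|A| - 3 for |A| ≥ 2, with |A| = 6 giving ≥ 9.)

|A +̂ A| = 13


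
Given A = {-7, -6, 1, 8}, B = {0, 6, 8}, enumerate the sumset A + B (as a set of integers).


A + B = {a + b : a ∈ A, b ∈ B}.
Enumerate all |A|·|B| = 4·3 = 12 pairs (a, b) and collect distinct sums.
a = -7: -7+0=-7, -7+6=-1, -7+8=1
a = -6: -6+0=-6, -6+6=0, -6+8=2
a = 1: 1+0=1, 1+6=7, 1+8=9
a = 8: 8+0=8, 8+6=14, 8+8=16
Collecting distinct sums: A + B = {-7, -6, -1, 0, 1, 2, 7, 8, 9, 14, 16}
|A + B| = 11

A + B = {-7, -6, -1, 0, 1, 2, 7, 8, 9, 14, 16}


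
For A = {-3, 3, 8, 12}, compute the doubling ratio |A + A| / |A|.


|A| = 4.
Compute A + A by enumerating all 16 pairs.
A + A = {-6, 0, 5, 6, 9, 11, 15, 16, 20, 24}, so |A + A| = 10.
K = |A + A| / |A| = 10/4 = 5/2 ≈ 2.5000.
Reference: AP of size 4 gives K = 7/4 ≈ 1.7500; a fully generic set of size 4 gives K ≈ 2.5000.

|A| = 4, |A + A| = 10, K = 10/4 = 5/2.


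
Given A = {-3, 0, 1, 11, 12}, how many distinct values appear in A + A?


A + A = {a + a' : a, a' ∈ A}; |A| = 5.
General bounds: 2|A| - 1 ≤ |A + A| ≤ |A|(|A|+1)/2, i.e. 9 ≤ |A + A| ≤ 15.
Lower bound 2|A|-1 is attained iff A is an arithmetic progression.
Enumerate sums a + a' for a ≤ a' (symmetric, so this suffices):
a = -3: -3+-3=-6, -3+0=-3, -3+1=-2, -3+11=8, -3+12=9
a = 0: 0+0=0, 0+1=1, 0+11=11, 0+12=12
a = 1: 1+1=2, 1+11=12, 1+12=13
a = 11: 11+11=22, 11+12=23
a = 12: 12+12=24
Distinct sums: {-6, -3, -2, 0, 1, 2, 8, 9, 11, 12, 13, 22, 23, 24}
|A + A| = 14

|A + A| = 14


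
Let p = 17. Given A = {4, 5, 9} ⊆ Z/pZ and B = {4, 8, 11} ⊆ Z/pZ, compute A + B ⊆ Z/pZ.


Work in Z/17Z: reduce every sum a + b modulo 17.
Enumerate all 9 pairs:
a = 4: 4+4=8, 4+8=12, 4+11=15
a = 5: 5+4=9, 5+8=13, 5+11=16
a = 9: 9+4=13, 9+8=0, 9+11=3
Distinct residues collected: {0, 3, 8, 9, 12, 13, 15, 16}
|A + B| = 8 (out of 17 total residues).

A + B = {0, 3, 8, 9, 12, 13, 15, 16}


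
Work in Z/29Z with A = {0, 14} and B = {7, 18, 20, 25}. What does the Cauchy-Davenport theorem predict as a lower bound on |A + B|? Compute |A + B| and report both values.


Cauchy-Davenport: |A + B| ≥ min(p, |A| + |B| - 1) for A, B nonempty in Z/pZ.
|A| = 2, |B| = 4, p = 29.
CD lower bound = min(29, 2 + 4 - 1) = min(29, 5) = 5.
Compute A + B mod 29 directly:
a = 0: 0+7=7, 0+18=18, 0+20=20, 0+25=25
a = 14: 14+7=21, 14+18=3, 14+20=5, 14+25=10
A + B = {3, 5, 7, 10, 18, 20, 21, 25}, so |A + B| = 8.
Verify: 8 ≥ 5? Yes ✓.

CD lower bound = 5, actual |A + B| = 8.


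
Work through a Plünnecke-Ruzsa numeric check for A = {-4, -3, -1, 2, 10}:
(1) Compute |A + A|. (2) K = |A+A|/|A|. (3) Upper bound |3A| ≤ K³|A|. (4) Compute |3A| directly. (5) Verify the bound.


|A| = 5.
Step 1: Compute A + A by enumerating all 25 pairs.
A + A = {-8, -7, -6, -5, -4, -2, -1, 1, 4, 6, 7, 9, 12, 20}, so |A + A| = 14.
Step 2: Doubling constant K = |A + A|/|A| = 14/5 = 14/5 ≈ 2.8000.
Step 3: Plünnecke-Ruzsa gives |3A| ≤ K³·|A| = (2.8000)³ · 5 ≈ 109.7600.
Step 4: Compute 3A = A + A + A directly by enumerating all triples (a,b,c) ∈ A³; |3A| = 27.
Step 5: Check 27 ≤ 109.7600? Yes ✓.

K = 14/5, Plünnecke-Ruzsa bound K³|A| ≈ 109.7600, |3A| = 27, inequality holds.


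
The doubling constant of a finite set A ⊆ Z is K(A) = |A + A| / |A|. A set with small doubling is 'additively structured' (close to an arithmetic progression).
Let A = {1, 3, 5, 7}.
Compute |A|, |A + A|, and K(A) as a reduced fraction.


|A| = 4.
Compute A + A by enumerating all 16 pairs.
A + A = {2, 4, 6, 8, 10, 12, 14}, so |A + A| = 7.
K = |A + A| / |A| = 7/4 (already in lowest terms) ≈ 1.7500.
Reference: AP of size 4 gives K = 7/4 ≈ 1.7500; a fully generic set of size 4 gives K ≈ 2.5000.

|A| = 4, |A + A| = 7, K = 7/4.


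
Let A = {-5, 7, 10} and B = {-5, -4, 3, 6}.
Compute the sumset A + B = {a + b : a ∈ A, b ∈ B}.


A + B = {a + b : a ∈ A, b ∈ B}.
Enumerate all |A|·|B| = 3·4 = 12 pairs (a, b) and collect distinct sums.
a = -5: -5+-5=-10, -5+-4=-9, -5+3=-2, -5+6=1
a = 7: 7+-5=2, 7+-4=3, 7+3=10, 7+6=13
a = 10: 10+-5=5, 10+-4=6, 10+3=13, 10+6=16
Collecting distinct sums: A + B = {-10, -9, -2, 1, 2, 3, 5, 6, 10, 13, 16}
|A + B| = 11

A + B = {-10, -9, -2, 1, 2, 3, 5, 6, 10, 13, 16}


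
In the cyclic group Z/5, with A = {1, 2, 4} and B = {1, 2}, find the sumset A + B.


Work in Z/5Z: reduce every sum a + b modulo 5.
Enumerate all 6 pairs:
a = 1: 1+1=2, 1+2=3
a = 2: 2+1=3, 2+2=4
a = 4: 4+1=0, 4+2=1
Distinct residues collected: {0, 1, 2, 3, 4}
|A + B| = 5 (out of 5 total residues).

A + B = {0, 1, 2, 3, 4}


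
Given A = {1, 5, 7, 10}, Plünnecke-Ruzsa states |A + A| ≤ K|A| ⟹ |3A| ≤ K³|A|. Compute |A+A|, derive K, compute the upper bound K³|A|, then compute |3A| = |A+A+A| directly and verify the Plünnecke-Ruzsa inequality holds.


|A| = 4.
Step 1: Compute A + A by enumerating all 16 pairs.
A + A = {2, 6, 8, 10, 11, 12, 14, 15, 17, 20}, so |A + A| = 10.
Step 2: Doubling constant K = |A + A|/|A| = 10/4 = 10/4 ≈ 2.5000.
Step 3: Plünnecke-Ruzsa gives |3A| ≤ K³·|A| = (2.5000)³ · 4 ≈ 62.5000.
Step 4: Compute 3A = A + A + A directly by enumerating all triples (a,b,c) ∈ A³; |3A| = 18.
Step 5: Check 18 ≤ 62.5000? Yes ✓.

K = 10/4, Plünnecke-Ruzsa bound K³|A| ≈ 62.5000, |3A| = 18, inequality holds.


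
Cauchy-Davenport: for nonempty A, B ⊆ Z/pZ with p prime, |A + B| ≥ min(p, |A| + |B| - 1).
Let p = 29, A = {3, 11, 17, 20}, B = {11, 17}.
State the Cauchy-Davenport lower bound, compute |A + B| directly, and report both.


Cauchy-Davenport: |A + B| ≥ min(p, |A| + |B| - 1) for A, B nonempty in Z/pZ.
|A| = 4, |B| = 2, p = 29.
CD lower bound = min(29, 4 + 2 - 1) = min(29, 5) = 5.
Compute A + B mod 29 directly:
a = 3: 3+11=14, 3+17=20
a = 11: 11+11=22, 11+17=28
a = 17: 17+11=28, 17+17=5
a = 20: 20+11=2, 20+17=8
A + B = {2, 5, 8, 14, 20, 22, 28}, so |A + B| = 7.
Verify: 7 ≥ 5? Yes ✓.

CD lower bound = 5, actual |A + B| = 7.


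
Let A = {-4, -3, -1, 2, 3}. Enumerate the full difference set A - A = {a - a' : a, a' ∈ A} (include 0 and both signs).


A - A = {a - a' : a, a' ∈ A}.
Compute a - a' for each ordered pair (a, a'):
a = -4: -4--4=0, -4--3=-1, -4--1=-3, -4-2=-6, -4-3=-7
a = -3: -3--4=1, -3--3=0, -3--1=-2, -3-2=-5, -3-3=-6
a = -1: -1--4=3, -1--3=2, -1--1=0, -1-2=-3, -1-3=-4
a = 2: 2--4=6, 2--3=5, 2--1=3, 2-2=0, 2-3=-1
a = 3: 3--4=7, 3--3=6, 3--1=4, 3-2=1, 3-3=0
Collecting distinct values (and noting 0 appears from a-a):
A - A = {-7, -6, -5, -4, -3, -2, -1, 0, 1, 2, 3, 4, 5, 6, 7}
|A - A| = 15

A - A = {-7, -6, -5, -4, -3, -2, -1, 0, 1, 2, 3, 4, 5, 6, 7}


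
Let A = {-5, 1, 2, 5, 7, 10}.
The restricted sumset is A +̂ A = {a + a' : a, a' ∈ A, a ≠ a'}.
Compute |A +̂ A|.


Restricted sumset: A +̂ A = {a + a' : a ∈ A, a' ∈ A, a ≠ a'}.
Equivalently, take A + A and drop any sum 2a that is achievable ONLY as a + a for a ∈ A (i.e. sums representable only with equal summands).
Enumerate pairs (a, a') with a < a' (symmetric, so each unordered pair gives one sum; this covers all a ≠ a'):
  -5 + 1 = -4
  -5 + 2 = -3
  -5 + 5 = 0
  -5 + 7 = 2
  -5 + 10 = 5
  1 + 2 = 3
  1 + 5 = 6
  1 + 7 = 8
  1 + 10 = 11
  2 + 5 = 7
  2 + 7 = 9
  2 + 10 = 12
  5 + 7 = 12
  5 + 10 = 15
  7 + 10 = 17
Collected distinct sums: {-4, -3, 0, 2, 3, 5, 6, 7, 8, 9, 11, 12, 15, 17}
|A +̂ A| = 14
(Reference bound: |A +̂ A| ≥ 2|A| - 3 for |A| ≥ 2, with |A| = 6 giving ≥ 9.)

|A +̂ A| = 14


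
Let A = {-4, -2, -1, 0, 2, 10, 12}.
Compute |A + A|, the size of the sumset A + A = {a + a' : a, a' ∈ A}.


A + A = {a + a' : a, a' ∈ A}; |A| = 7.
General bounds: 2|A| - 1 ≤ |A + A| ≤ |A|(|A|+1)/2, i.e. 13 ≤ |A + A| ≤ 28.
Lower bound 2|A|-1 is attained iff A is an arithmetic progression.
Enumerate sums a + a' for a ≤ a' (symmetric, so this suffices):
a = -4: -4+-4=-8, -4+-2=-6, -4+-1=-5, -4+0=-4, -4+2=-2, -4+10=6, -4+12=8
a = -2: -2+-2=-4, -2+-1=-3, -2+0=-2, -2+2=0, -2+10=8, -2+12=10
a = -1: -1+-1=-2, -1+0=-1, -1+2=1, -1+10=9, -1+12=11
a = 0: 0+0=0, 0+2=2, 0+10=10, 0+12=12
a = 2: 2+2=4, 2+10=12, 2+12=14
a = 10: 10+10=20, 10+12=22
a = 12: 12+12=24
Distinct sums: {-8, -6, -5, -4, -3, -2, -1, 0, 1, 2, 4, 6, 8, 9, 10, 11, 12, 14, 20, 22, 24}
|A + A| = 21

|A + A| = 21
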